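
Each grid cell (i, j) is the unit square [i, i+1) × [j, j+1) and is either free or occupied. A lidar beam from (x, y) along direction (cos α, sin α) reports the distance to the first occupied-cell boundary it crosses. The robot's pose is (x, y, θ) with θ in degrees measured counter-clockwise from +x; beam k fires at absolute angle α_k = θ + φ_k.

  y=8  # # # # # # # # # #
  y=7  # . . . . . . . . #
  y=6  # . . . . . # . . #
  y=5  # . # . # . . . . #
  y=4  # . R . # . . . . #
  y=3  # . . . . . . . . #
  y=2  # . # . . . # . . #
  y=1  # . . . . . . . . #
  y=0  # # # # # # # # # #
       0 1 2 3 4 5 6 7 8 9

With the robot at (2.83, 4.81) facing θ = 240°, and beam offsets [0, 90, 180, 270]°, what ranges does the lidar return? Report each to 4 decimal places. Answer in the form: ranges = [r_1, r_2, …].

beam 1: φ=0°, α=240°
  direction (-0.5000, -0.8660); cell (2,4); t to first gridline: x 1.6600, y 0.9353 (then +2.0000 / +1.1547)
    (2,3) via y @ 0.9353
    (1,3) via x @ 1.6600
    (1,2) via y @ 2.0900
    (1,1) via y @ 3.2447
    (0,1) via x @ 3.6600  # hit
  → r_1 = 3.6600
beam 2: φ=90°, α=330°
  direction (0.8660, -0.5000); cell (2,4); t to first gridline: x 0.1963, y 1.6200 (then +1.1547 / +2.0000)
    (3,4) via x @ 0.1963
    (4,4) via x @ 1.3510  # hit
  → r_2 = 1.3510
beam 3: φ=180°, α=60°
  direction (0.5000, 0.8660); cell (2,4); t to first gridline: x 0.3400, y 0.2194 (then +2.0000 / +1.1547)
    (2,5) via y @ 0.2194  # hit
  → r_3 = 0.2194
beam 4: φ=270°, α=150°
  direction (-0.8660, 0.5000); cell (2,4); t to first gridline: x 0.9584, y 0.3800 (then +1.1547 / +2.0000)
    (2,5) via y @ 0.3800  # hit
  → r_4 = 0.3800

ranges = [3.6600, 1.3510, 0.2194, 0.3800]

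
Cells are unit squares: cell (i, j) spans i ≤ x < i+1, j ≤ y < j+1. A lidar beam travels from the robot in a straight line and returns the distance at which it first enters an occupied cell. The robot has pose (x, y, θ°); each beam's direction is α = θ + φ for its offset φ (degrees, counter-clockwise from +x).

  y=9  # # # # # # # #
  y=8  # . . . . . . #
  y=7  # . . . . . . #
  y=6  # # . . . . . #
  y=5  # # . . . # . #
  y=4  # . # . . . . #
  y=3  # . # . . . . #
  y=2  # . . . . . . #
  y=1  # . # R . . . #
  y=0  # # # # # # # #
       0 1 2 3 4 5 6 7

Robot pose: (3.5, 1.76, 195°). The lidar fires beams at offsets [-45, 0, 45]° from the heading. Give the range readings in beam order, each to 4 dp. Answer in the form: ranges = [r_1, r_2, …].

beam 1: φ=-45°, α=150°
  dir = (cos 150°, sin 150°) = (-0.8660, 0.5000); from cell (3,1)
  next x-line at t=0.5774, next y-line at t=0.4800; Δt_x=1.1547, Δt_y=2.0000
    y: enter (3,2) at t=0.4800
    x: enter (2,2) at t=0.5774
    x: enter (1,2) at t=1.7321
    y: enter (1,3) at t=2.4800
    x: enter (0,3) at t=2.8868 ← occupied
  → r_1 = 2.8868
beam 2: φ=0°, α=195°
  dir = (cos 195°, sin 195°) = (-0.9659, -0.2588); from cell (3,1)
  next x-line at t=0.5176, next y-line at t=2.9364; Δt_x=1.0353, Δt_y=3.8637
    x: enter (2,1) at t=0.5176 ← occupied
  → r_2 = 0.5176
beam 3: φ=45°, α=240°
  dir = (cos 240°, sin 240°) = (-0.5000, -0.8660); from cell (3,1)
  next x-line at t=1.0000, next y-line at t=0.8776; Δt_x=2.0000, Δt_y=1.1547
    y: enter (3,0) at t=0.8776 ← occupied
  → r_3 = 0.8776

ranges = [2.8868, 0.5176, 0.8776]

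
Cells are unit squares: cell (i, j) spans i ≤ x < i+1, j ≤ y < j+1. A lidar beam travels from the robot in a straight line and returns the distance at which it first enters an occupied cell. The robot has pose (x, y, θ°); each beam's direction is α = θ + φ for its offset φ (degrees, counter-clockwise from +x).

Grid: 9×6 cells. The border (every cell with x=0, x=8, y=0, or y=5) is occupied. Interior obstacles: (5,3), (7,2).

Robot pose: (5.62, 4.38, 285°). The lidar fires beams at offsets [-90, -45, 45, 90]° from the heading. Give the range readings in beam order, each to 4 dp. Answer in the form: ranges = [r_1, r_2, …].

beam 1: φ=-90°, α=195°
  direction (-0.9659, -0.2588); cell (5,4); t to first gridline: x 0.6419, y 1.4682 (then +1.0353 / +3.8637)
    (4,4) via x @ 0.6419
    (4,3) via y @ 1.4682
    (3,3) via x @ 1.6771
    (2,3) via x @ 2.7124
    (1,3) via x @ 3.7477
    (0,3) via x @ 4.7830  # hit
  → r_1 = 4.7830
beam 2: φ=-45°, α=240°
  direction (-0.5000, -0.8660); cell (5,4); t to first gridline: x 1.2400, y 0.4388 (then +2.0000 / +1.1547)
    (5,3) via y @ 0.4388  # hit
  → r_2 = 0.4388
beam 3: φ=45°, α=330°
  direction (0.8660, -0.5000); cell (5,4); t to first gridline: x 0.4388, y 0.7600 (then +1.1547 / +2.0000)
    (6,4) via x @ 0.4388
    (6,3) via y @ 0.7600
    (7,3) via x @ 1.5935
    (8,3) via x @ 2.7482  # hit
  → r_3 = 2.7482
beam 4: φ=90°, α=15°
  direction (0.9659, 0.2588); cell (5,4); t to first gridline: x 0.3934, y 2.3955 (then +1.0353 / +3.8637)
    (6,4) via x @ 0.3934
    (7,4) via x @ 1.4287
    (7,5) via y @ 2.3955  # hit
  → r_4 = 2.3955

ranges = [4.7830, 0.4388, 2.7482, 2.3955]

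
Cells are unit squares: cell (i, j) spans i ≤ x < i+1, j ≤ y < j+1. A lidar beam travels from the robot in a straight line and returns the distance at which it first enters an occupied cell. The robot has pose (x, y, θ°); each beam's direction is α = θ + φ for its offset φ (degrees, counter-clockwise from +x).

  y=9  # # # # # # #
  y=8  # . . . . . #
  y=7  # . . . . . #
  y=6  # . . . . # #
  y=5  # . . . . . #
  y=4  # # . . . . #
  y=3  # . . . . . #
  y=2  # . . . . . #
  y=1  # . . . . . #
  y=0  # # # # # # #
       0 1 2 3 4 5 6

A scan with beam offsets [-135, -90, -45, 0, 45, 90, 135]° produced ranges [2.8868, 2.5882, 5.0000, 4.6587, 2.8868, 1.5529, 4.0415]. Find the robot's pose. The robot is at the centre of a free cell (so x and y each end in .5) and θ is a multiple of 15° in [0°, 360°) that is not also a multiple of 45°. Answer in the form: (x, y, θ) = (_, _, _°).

The pose lattice has 38·16 = 608 candidates. Test each by forward raycasting.
  (3.5, 8.5, 30°): beam 1 = 7.7646 ≠ 2.8868 ✗
  (2.5, 7.5, 330°): beam 1 = 1.5529 ≠ 2.8868 ✗
  (2.5, 2.5, 105°): beam 1 = 3.0000 ≠ 2.8868 ✗
  (4.5, 7.5, 345°): beam 1 = 4.0415 ≠ 2.8868 ✗
  (5.5, 2.5, 255°): beam 1 = 7.5056 ≠ 2.8868 ✗
  …
  (3.5, 4.5, 105°): r_1=2.8868, r_2=2.5882, r_3=5.0000, r_4=4.6587, r_5=2.8868, r_6=1.5529, r_7=4.0415 — all match ✓
No second candidate reproduces the full scan.

(x, y, θ) = (3.5, 4.5, 105°)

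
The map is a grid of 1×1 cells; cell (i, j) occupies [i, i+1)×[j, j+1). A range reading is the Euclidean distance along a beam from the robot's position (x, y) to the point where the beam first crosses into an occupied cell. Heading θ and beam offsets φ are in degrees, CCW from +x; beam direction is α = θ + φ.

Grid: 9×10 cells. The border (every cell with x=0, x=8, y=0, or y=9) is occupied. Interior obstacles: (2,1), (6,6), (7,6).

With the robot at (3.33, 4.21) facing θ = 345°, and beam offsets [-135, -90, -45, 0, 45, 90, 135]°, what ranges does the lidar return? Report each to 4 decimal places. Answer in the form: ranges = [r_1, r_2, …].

beam 1: φ=-135°, α=210°
  cosα=-0.8660 sinα=-0.5000 | (3,4) | tMaxX 0.3811 tMaxY 0.4200 | tΔX 1.1547 tΔY 2.0000
    t=0.3811 [x] (2,4)
    t=0.4200 [y] (2,3)
    t=1.5358 [x] (1,3)
    t=2.4200 [y] (1,2)
    t=2.6905 [x] (0,2) — stop
  → r_1 = 2.6905
beam 2: φ=-90°, α=255°
  cosα=-0.2588 sinα=-0.9659 | (3,4) | tMaxX 1.2750 tMaxY 0.2174 | tΔX 3.8637 tΔY 1.0353
    t=0.2174 [y] (3,3)
    t=1.2527 [y] (3,2)
    t=1.2750 [x] (2,2)
    t=2.2880 [y] (2,1) — stop
  → r_2 = 2.2880
beam 3: φ=-45°, α=300°
  cosα=0.5000 sinα=-0.8660 | (3,4) | tMaxX 1.3400 tMaxY 0.2425 | tΔX 2.0000 tΔY 1.1547
    t=0.2425 [y] (3,3)
    t=1.3400 [x] (4,3)
    t=1.3972 [y] (4,2)
    t=2.5519 [y] (4,1)
    t=3.3400 [x] (5,1)
    t=3.7066 [y] (5,0) — stop
  → r_3 = 3.7066
beam 4: φ=0°, α=345°
  cosα=0.9659 sinα=-0.2588 | (3,4) | tMaxX 0.6936 tMaxY 0.8114 | tΔX 1.0353 tΔY 3.8637
    t=0.6936 [x] (4,4)
    t=0.8114 [y] (4,3)
    t=1.7289 [x] (5,3)
    t=2.7642 [x] (6,3)
    t=3.7995 [x] (7,3)
    t=4.6751 [y] (7,2)
    t=4.8347 [x] (8,2) — stop
  → r_4 = 4.8347
beam 5: φ=45°, α=30°
  cosα=0.8660 sinα=0.5000 | (3,4) | tMaxX 0.7736 tMaxY 1.5800 | tΔX 1.1547 tΔY 2.0000
    t=0.7736 [x] (4,4)
    t=1.5800 [y] (4,5)
    t=1.9283 [x] (5,5)
    t=3.0831 [x] (6,5)
    t=3.5800 [y] (6,6) — stop
  → r_5 = 3.5800
beam 6: φ=90°, α=75°
  cosα=0.2588 sinα=0.9659 | (3,4) | tMaxX 2.5887 tMaxY 0.8179 | tΔX 3.8637 tΔY 1.0353
    t=0.8179 [y] (3,5)
    t=1.8531 [y] (3,6)
    t=2.5887 [x] (4,6)
    t=2.8884 [y] (4,7)
    t=3.9237 [y] (4,8)
    t=4.9590 [y] (4,9) — stop
  → r_6 = 4.9590
beam 7: φ=135°, α=120°
  cosα=-0.5000 sinα=0.8660 | (3,4) | tMaxX 0.6600 tMaxY 0.9122 | tΔX 2.0000 tΔY 1.1547
    t=0.6600 [x] (2,4)
    t=0.9122 [y] (2,5)
    t=2.0669 [y] (2,6)
    t=2.6600 [x] (1,6)
    t=3.2216 [y] (1,7)
    t=4.3763 [y] (1,8)
    t=4.6600 [x] (0,8) — stop
  → r_7 = 4.6600

ranges = [2.6905, 2.2880, 3.7066, 4.8347, 3.5800, 4.9590, 4.6600]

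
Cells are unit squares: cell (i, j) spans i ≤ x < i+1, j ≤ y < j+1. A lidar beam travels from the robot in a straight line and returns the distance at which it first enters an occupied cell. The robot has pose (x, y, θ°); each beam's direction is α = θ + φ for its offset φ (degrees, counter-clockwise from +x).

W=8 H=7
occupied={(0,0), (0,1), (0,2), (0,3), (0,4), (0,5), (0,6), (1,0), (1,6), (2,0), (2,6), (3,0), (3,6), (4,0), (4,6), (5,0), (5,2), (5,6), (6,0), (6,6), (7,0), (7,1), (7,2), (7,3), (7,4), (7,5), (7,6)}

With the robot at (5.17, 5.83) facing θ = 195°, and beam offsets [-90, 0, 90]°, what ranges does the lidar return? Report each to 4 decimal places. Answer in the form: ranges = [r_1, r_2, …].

ranges = [0.1760, 4.3171, 2.9298]

beam 1: φ=-90°, α=105°
  dir = (cos 105°, sin 105°) = (-0.2588, 0.9659); from cell (5,5)
  next x-line at t=0.6568, next y-line at t=0.1760; Δt_x=3.8637, Δt_y=1.0353
    y: enter (5,6) at t=0.1760 ← occupied
  → r_1 = 0.1760
beam 2: φ=0°, α=195°
  dir = (cos 195°, sin 195°) = (-0.9659, -0.2588); from cell (5,5)
  next x-line at t=0.1760, next y-line at t=3.2069; Δt_x=1.0353, Δt_y=3.8637
    x: enter (4,5) at t=0.1760
    x: enter (3,5) at t=1.2113
    x: enter (2,5) at t=2.2465
    y: enter (2,4) at t=3.2069
    x: enter (1,4) at t=3.2818
    x: enter (0,4) at t=4.3171 ← occupied
  → r_2 = 4.3171
beam 3: φ=90°, α=285°
  dir = (cos 285°, sin 285°) = (0.2588, -0.9659); from cell (5,5)
  next x-line at t=3.2069, next y-line at t=0.8593; Δt_x=3.8637, Δt_y=1.0353
    y: enter (5,4) at t=0.8593
    y: enter (5,3) at t=1.8946
    y: enter (5,2) at t=2.9298 ← occupied
  → r_3 = 2.9298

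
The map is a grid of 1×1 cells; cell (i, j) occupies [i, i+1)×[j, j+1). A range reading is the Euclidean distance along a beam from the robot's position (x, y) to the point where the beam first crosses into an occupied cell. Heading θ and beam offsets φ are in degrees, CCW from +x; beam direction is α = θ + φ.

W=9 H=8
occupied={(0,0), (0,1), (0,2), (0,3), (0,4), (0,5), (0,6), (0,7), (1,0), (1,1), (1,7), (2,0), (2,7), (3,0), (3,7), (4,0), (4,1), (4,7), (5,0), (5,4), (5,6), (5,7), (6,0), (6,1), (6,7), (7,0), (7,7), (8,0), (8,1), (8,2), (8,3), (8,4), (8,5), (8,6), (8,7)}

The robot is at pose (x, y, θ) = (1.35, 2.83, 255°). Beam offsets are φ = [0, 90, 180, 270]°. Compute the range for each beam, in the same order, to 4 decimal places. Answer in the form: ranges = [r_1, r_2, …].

beam 1: φ=0°, α=255°
  cosα=-0.2588 sinα=-0.9659 | (1,2) | tMaxX 1.3523 tMaxY 0.8593 | tΔX 3.8637 tΔY 1.0353
    t=0.8593 [y] (1,1) — stop
  → r_1 = 0.8593
beam 2: φ=90°, α=345°
  cosα=0.9659 sinα=-0.2588 | (1,2) | tMaxX 0.6729 tMaxY 3.2069 | tΔX 1.0353 tΔY 3.8637
    t=0.6729 [x] (2,2)
    t=1.7082 [x] (3,2)
    t=2.7435 [x] (4,2)
    t=3.2069 [y] (4,1) — stop
  → r_2 = 3.2069
beam 3: φ=180°, α=75°
  cosα=0.2588 sinα=0.9659 | (1,2) | tMaxX 2.5114 tMaxY 0.1760 | tΔX 3.8637 tΔY 1.0353
    t=0.1760 [y] (1,3)
    t=1.2113 [y] (1,4)
    t=2.2465 [y] (1,5)
    t=2.5114 [x] (2,5)
    t=3.2818 [y] (2,6)
    t=4.3171 [y] (2,7) — stop
  → r_3 = 4.3171
beam 4: φ=270°, α=165°
  cosα=-0.9659 sinα=0.2588 | (1,2) | tMaxX 0.3623 tMaxY 0.6568 | tΔX 1.0353 tΔY 3.8637
    t=0.3623 [x] (0,2) — stop
  → r_4 = 0.3623

ranges = [0.8593, 3.2069, 4.3171, 0.3623]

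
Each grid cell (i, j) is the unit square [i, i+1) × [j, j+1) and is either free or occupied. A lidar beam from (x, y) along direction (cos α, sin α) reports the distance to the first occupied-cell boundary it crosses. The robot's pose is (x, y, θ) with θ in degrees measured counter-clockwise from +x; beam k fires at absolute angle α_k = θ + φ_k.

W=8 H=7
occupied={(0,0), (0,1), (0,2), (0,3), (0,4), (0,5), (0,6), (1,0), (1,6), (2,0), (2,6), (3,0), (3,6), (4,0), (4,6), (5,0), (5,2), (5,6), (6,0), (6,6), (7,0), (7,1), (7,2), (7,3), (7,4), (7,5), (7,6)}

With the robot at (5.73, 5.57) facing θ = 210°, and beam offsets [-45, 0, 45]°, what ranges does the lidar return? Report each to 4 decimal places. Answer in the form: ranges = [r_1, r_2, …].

ranges = [1.6614, 5.4617, 2.6607]

beam 1: φ=-45°, α=165°
  direction (-0.9659, 0.2588); cell (5,5); t to first gridline: x 0.7558, y 1.6614 (then +1.0353 / +3.8637)
    (4,5) via x @ 0.7558
    (4,6) via y @ 1.6614  # hit
  → r_1 = 1.6614
beam 2: φ=0°, α=210°
  direction (-0.8660, -0.5000); cell (5,5); t to first gridline: x 0.8429, y 1.1400 (then +1.1547 / +2.0000)
    (4,5) via x @ 0.8429
    (4,4) via y @ 1.1400
    (3,4) via x @ 1.9976
    (3,3) via y @ 3.1400
    (2,3) via x @ 3.1523
    (1,3) via x @ 4.3070
    (1,2) via y @ 5.1400
    (0,2) via x @ 5.4617  # hit
  → r_2 = 5.4617
beam 3: φ=45°, α=255°
  direction (-0.2588, -0.9659); cell (5,5); t to first gridline: x 2.8205, y 0.5901 (then +3.8637 / +1.0353)
    (5,4) via y @ 0.5901
    (5,3) via y @ 1.6254
    (5,2) via y @ 2.6607  # hit
  → r_3 = 2.6607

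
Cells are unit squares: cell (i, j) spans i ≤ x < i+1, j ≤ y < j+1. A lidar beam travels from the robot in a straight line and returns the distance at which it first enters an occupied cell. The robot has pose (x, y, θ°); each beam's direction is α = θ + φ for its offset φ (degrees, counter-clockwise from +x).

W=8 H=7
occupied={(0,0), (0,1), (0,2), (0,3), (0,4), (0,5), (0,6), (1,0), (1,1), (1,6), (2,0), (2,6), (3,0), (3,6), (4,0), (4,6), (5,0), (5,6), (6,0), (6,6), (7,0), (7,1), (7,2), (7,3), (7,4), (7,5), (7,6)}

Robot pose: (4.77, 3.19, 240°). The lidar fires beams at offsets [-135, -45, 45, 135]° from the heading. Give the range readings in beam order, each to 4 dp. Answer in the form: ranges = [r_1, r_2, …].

beam 1: φ=-135°, α=105°
  cosα=-0.2588 sinα=0.9659 | (4,3) | tMaxX 2.9751 tMaxY 0.8386 | tΔX 3.8637 tΔY 1.0353
    t=0.8386 [y] (4,4)
    t=1.8738 [y] (4,5)
    t=2.9091 [y] (4,6) — stop
  → r_1 = 2.9091
beam 2: φ=-45°, α=195°
  cosα=-0.9659 sinα=-0.2588 | (4,3) | tMaxX 0.7972 tMaxY 0.7341 | tΔX 1.0353 tΔY 3.8637
    t=0.7341 [y] (4,2)
    t=0.7972 [x] (3,2)
    t=1.8324 [x] (2,2)
    t=2.8677 [x] (1,2)
    t=3.9030 [x] (0,2) — stop
  → r_2 = 3.9030
beam 3: φ=45°, α=285°
  cosα=0.2588 sinα=-0.9659 | (4,3) | tMaxX 0.8887 tMaxY 0.1967 | tΔX 3.8637 tΔY 1.0353
    t=0.1967 [y] (4,2)
    t=0.8887 [x] (5,2)
    t=1.2320 [y] (5,1)
    t=2.2673 [y] (5,0) — stop
  → r_3 = 2.2673
beam 4: φ=135°, α=15°
  cosα=0.9659 sinα=0.2588 | (4,3) | tMaxX 0.2381 tMaxY 3.1296 | tΔX 1.0353 tΔY 3.8637
    t=0.2381 [x] (5,3)
    t=1.2734 [x] (6,3)
    t=2.3087 [x] (7,3) — stop
  → r_4 = 2.3087

ranges = [2.9091, 3.9030, 2.2673, 2.3087]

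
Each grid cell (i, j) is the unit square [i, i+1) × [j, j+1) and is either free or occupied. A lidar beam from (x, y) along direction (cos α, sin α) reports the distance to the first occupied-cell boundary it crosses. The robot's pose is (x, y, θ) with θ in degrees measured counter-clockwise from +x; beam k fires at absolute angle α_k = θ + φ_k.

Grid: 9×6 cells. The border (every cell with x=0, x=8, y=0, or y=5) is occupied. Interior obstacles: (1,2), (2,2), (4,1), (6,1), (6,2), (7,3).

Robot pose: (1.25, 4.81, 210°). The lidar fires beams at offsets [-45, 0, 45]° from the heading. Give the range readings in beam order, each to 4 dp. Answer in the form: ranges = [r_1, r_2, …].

ranges = [0.2588, 0.2887, 0.9659]

beam 1: φ=-45°, α=165°
  cosα=-0.9659 sinα=0.2588 | (1,4) | tMaxX 0.2588 tMaxY 0.7341 | tΔX 1.0353 tΔY 3.8637
    t=0.2588 [x] (0,4) — stop
  → r_1 = 0.2588
beam 2: φ=0°, α=210°
  cosα=-0.8660 sinα=-0.5000 | (1,4) | tMaxX 0.2887 tMaxY 1.6200 | tΔX 1.1547 tΔY 2.0000
    t=0.2887 [x] (0,4) — stop
  → r_2 = 0.2887
beam 3: φ=45°, α=255°
  cosα=-0.2588 sinα=-0.9659 | (1,4) | tMaxX 0.9659 tMaxY 0.8386 | tΔX 3.8637 tΔY 1.0353
    t=0.8386 [y] (1,3)
    t=0.9659 [x] (0,3) — stop
  → r_3 = 0.9659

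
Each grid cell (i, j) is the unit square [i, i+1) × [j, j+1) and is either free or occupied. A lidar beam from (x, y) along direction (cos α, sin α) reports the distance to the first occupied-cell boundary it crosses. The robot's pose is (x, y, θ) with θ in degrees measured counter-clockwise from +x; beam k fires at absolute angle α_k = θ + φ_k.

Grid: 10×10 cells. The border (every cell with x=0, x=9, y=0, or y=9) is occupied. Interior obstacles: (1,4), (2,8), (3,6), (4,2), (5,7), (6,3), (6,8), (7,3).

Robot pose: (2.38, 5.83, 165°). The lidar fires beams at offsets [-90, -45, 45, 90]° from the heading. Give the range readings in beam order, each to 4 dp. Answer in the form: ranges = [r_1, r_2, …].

ranges = [2.2465, 2.7600, 1.5935, 1.4682]

beam 1: φ=-90°, α=75°
  dir = (cos 75°, sin 75°) = (0.2588, 0.9659); from cell (2,5)
  next x-line at t=2.3955, next y-line at t=0.1760; Δt_x=3.8637, Δt_y=1.0353
    y: enter (2,6) at t=0.1760
    y: enter (2,7) at t=1.2113
    y: enter (2,8) at t=2.2465 ← occupied
  → r_1 = 2.2465
beam 2: φ=-45°, α=120°
  dir = (cos 120°, sin 120°) = (-0.5000, 0.8660); from cell (2,5)
  next x-line at t=0.7600, next y-line at t=0.1963; Δt_x=2.0000, Δt_y=1.1547
    y: enter (2,6) at t=0.1963
    x: enter (1,6) at t=0.7600
    y: enter (1,7) at t=1.3510
    y: enter (1,8) at t=2.5057
    x: enter (0,8) at t=2.7600 ← occupied
  → r_2 = 2.7600
beam 3: φ=45°, α=210°
  dir = (cos 210°, sin 210°) = (-0.8660, -0.5000); from cell (2,5)
  next x-line at t=0.4388, next y-line at t=1.6600; Δt_x=1.1547, Δt_y=2.0000
    x: enter (1,5) at t=0.4388
    x: enter (0,5) at t=1.5935 ← occupied
  → r_3 = 1.5935
beam 4: φ=90°, α=255°
  dir = (cos 255°, sin 255°) = (-0.2588, -0.9659); from cell (2,5)
  next x-line at t=1.4682, next y-line at t=0.8593; Δt_x=3.8637, Δt_y=1.0353
    y: enter (2,4) at t=0.8593
    x: enter (1,4) at t=1.4682 ← occupied
  → r_4 = 1.4682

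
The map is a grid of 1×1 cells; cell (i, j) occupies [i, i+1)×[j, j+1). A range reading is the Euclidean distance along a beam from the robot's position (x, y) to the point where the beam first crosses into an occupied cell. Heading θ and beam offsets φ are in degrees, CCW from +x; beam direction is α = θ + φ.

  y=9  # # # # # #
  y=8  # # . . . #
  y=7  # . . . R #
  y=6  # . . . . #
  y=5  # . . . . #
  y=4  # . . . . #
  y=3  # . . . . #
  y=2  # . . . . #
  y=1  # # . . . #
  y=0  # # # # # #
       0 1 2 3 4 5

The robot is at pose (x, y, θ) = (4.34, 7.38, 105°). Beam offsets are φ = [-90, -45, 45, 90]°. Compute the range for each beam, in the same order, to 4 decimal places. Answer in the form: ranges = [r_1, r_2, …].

ranges = [0.6833, 1.3200, 2.7020, 3.4578]

beam 1: φ=-90°, α=15°
  d=(0.9659,0.2588)  start (4,7)  tX=0.6833 tY=2.3955  stride 1/|dx|=1.0353 1/|dy|=3.8637
    cross x-line → (5,7), t=0.6833 (wall)
  → r_1 = 0.6833
beam 2: φ=-45°, α=60°
  d=(0.5000,0.8660)  start (4,7)  tX=1.3200 tY=0.7159  stride 1/|dx|=2.0000 1/|dy|=1.1547
    cross y-line → (4,8), t=0.7159
    cross x-line → (5,8), t=1.3200 (wall)
  → r_2 = 1.3200
beam 3: φ=45°, α=150°
  d=(-0.8660,0.5000)  start (4,7)  tX=0.3926 tY=1.2400  stride 1/|dx|=1.1547 1/|dy|=2.0000
    cross x-line → (3,7), t=0.3926
    cross y-line → (3,8), t=1.2400
    cross x-line → (2,8), t=1.5473
    cross x-line → (1,8), t=2.7020 (wall)
  → r_3 = 2.7020
beam 4: φ=90°, α=195°
  d=(-0.9659,-0.2588)  start (4,7)  tX=0.3520 tY=1.4682  stride 1/|dx|=1.0353 1/|dy|=3.8637
    cross x-line → (3,7), t=0.3520
    cross x-line → (2,7), t=1.3873
    cross y-line → (2,6), t=1.4682
    cross x-line → (1,6), t=2.4225
    cross x-line → (0,6), t=3.4578 (wall)
  → r_4 = 3.4578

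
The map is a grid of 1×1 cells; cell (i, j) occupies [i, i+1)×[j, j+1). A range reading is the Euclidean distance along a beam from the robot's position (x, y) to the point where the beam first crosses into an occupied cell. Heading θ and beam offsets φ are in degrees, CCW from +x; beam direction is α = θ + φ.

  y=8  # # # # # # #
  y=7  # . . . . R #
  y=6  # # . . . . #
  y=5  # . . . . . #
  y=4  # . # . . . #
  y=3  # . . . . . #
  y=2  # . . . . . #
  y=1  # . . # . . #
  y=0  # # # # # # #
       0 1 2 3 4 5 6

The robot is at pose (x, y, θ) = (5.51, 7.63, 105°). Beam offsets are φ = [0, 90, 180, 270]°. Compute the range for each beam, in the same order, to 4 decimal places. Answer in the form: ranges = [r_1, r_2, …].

ranges = [0.3831, 3.6338, 1.8932, 0.5073]

beam 1: φ=0°, α=105°
  d=(-0.2588,0.9659)  start (5,7)  tX=1.9705 tY=0.3831  stride 1/|dx|=3.8637 1/|dy|=1.0353
    cross y-line → (5,8), t=0.3831 (wall)
  → r_1 = 0.3831
beam 2: φ=90°, α=195°
  d=(-0.9659,-0.2588)  start (5,7)  tX=0.5280 tY=2.4341  stride 1/|dx|=1.0353 1/|dy|=3.8637
    cross x-line → (4,7), t=0.5280
    cross x-line → (3,7), t=1.5633
    cross y-line → (3,6), t=2.4341
    cross x-line → (2,6), t=2.5985
    cross x-line → (1,6), t=3.6338 (wall)
  → r_2 = 3.6338
beam 3: φ=180°, α=285°
  d=(0.2588,-0.9659)  start (5,7)  tX=1.8932 tY=0.6522  stride 1/|dx|=3.8637 1/|dy|=1.0353
    cross y-line → (5,6), t=0.6522
    cross y-line → (5,5), t=1.6875
    cross x-line → (6,5), t=1.8932 (wall)
  → r_3 = 1.8932
beam 4: φ=270°, α=15°
  d=(0.9659,0.2588)  start (5,7)  tX=0.5073 tY=1.4296  stride 1/|dx|=1.0353 1/|dy|=3.8637
    cross x-line → (6,7), t=0.5073 (wall)
  → r_4 = 0.5073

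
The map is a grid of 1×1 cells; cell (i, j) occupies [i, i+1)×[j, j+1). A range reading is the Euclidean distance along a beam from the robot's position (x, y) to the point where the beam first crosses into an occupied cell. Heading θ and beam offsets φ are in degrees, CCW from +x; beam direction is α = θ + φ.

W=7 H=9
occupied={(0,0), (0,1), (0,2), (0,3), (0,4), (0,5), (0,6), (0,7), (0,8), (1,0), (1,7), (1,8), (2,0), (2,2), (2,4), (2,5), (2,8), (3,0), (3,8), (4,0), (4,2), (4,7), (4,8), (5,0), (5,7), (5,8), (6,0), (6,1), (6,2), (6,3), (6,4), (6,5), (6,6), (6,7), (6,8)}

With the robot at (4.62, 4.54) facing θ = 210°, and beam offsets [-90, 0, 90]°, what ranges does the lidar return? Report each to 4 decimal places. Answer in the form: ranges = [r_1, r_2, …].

beam 1: φ=-90°, α=120°
  dir = (cos 120°, sin 120°) = (-0.5000, 0.8660); from cell (4,4)
  next x-line at t=1.2400, next y-line at t=0.5312; Δt_x=2.0000, Δt_y=1.1547
    y: enter (4,5) at t=0.5312
    x: enter (3,5) at t=1.2400
    y: enter (3,6) at t=1.6859
    y: enter (3,7) at t=2.8406
    x: enter (2,7) at t=3.2400
    y: enter (2,8) at t=3.9953 ← occupied
  → r_1 = 3.9953
beam 2: φ=0°, α=210°
  dir = (cos 210°, sin 210°) = (-0.8660, -0.5000); from cell (4,4)
  next x-line at t=0.7159, next y-line at t=1.0800; Δt_x=1.1547, Δt_y=2.0000
    x: enter (3,4) at t=0.7159
    y: enter (3,3) at t=1.0800
    x: enter (2,3) at t=1.8706
    x: enter (1,3) at t=3.0253
    y: enter (1,2) at t=3.0800
    x: enter (0,2) at t=4.1800 ← occupied
  → r_2 = 4.1800
beam 3: φ=90°, α=300°
  dir = (cos 300°, sin 300°) = (0.5000, -0.8660); from cell (4,4)
  next x-line at t=0.7600, next y-line at t=0.6235; Δt_x=2.0000, Δt_y=1.1547
    y: enter (4,3) at t=0.6235
    x: enter (5,3) at t=0.7600
    y: enter (5,2) at t=1.7782
    x: enter (6,2) at t=2.7600 ← occupied
  → r_3 = 2.7600

ranges = [3.9953, 4.1800, 2.7600]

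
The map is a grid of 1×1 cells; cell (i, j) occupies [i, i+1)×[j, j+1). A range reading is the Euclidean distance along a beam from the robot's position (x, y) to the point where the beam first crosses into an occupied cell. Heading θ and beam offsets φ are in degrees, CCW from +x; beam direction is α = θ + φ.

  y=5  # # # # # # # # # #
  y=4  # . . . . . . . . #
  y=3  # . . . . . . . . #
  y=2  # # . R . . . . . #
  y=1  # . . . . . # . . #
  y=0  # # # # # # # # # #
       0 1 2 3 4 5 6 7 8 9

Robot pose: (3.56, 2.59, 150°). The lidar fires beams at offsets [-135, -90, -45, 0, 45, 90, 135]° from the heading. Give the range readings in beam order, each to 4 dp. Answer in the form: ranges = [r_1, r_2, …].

ranges = [5.6319, 2.7828, 2.4950, 2.9560, 1.6150, 1.8360, 1.6461]

beam 1: φ=-135°, α=15°
  dir = (cos 15°, sin 15°) = (0.9659, 0.2588); from cell (3,2)
  next x-line at t=0.4555, next y-line at t=1.5841; Δt_x=1.0353, Δt_y=3.8637
    x: enter (4,2) at t=0.4555
    x: enter (5,2) at t=1.4908
    y: enter (5,3) at t=1.5841
    x: enter (6,3) at t=2.5261
    x: enter (7,3) at t=3.5614
    x: enter (8,3) at t=4.5966
    y: enter (8,4) at t=5.4478
    x: enter (9,4) at t=5.6319 ← occupied
  → r_1 = 5.6319
beam 2: φ=-90°, α=60°
  dir = (cos 60°, sin 60°) = (0.5000, 0.8660); from cell (3,2)
  next x-line at t=0.8800, next y-line at t=0.4734; Δt_x=2.0000, Δt_y=1.1547
    y: enter (3,3) at t=0.4734
    x: enter (4,3) at t=0.8800
    y: enter (4,4) at t=1.6281
    y: enter (4,5) at t=2.7828 ← occupied
  → r_2 = 2.7828
beam 3: φ=-45°, α=105°
  dir = (cos 105°, sin 105°) = (-0.2588, 0.9659); from cell (3,2)
  next x-line at t=2.1637, next y-line at t=0.4245; Δt_x=3.8637, Δt_y=1.0353
    y: enter (3,3) at t=0.4245
    y: enter (3,4) at t=1.4597
    x: enter (2,4) at t=2.1637
    y: enter (2,5) at t=2.4950 ← occupied
  → r_3 = 2.4950
beam 4: φ=0°, α=150°
  dir = (cos 150°, sin 150°) = (-0.8660, 0.5000); from cell (3,2)
  next x-line at t=0.6466, next y-line at t=0.8200; Δt_x=1.1547, Δt_y=2.0000
    x: enter (2,2) at t=0.6466
    y: enter (2,3) at t=0.8200
    x: enter (1,3) at t=1.8013
    y: enter (1,4) at t=2.8200
    x: enter (0,4) at t=2.9560 ← occupied
  → r_4 = 2.9560
beam 5: φ=45°, α=195°
  dir = (cos 195°, sin 195°) = (-0.9659, -0.2588); from cell (3,2)
  next x-line at t=0.5798, next y-line at t=2.2796; Δt_x=1.0353, Δt_y=3.8637
    x: enter (2,2) at t=0.5798
    x: enter (1,2) at t=1.6150 ← occupied
  → r_5 = 1.6150
beam 6: φ=90°, α=240°
  dir = (cos 240°, sin 240°) = (-0.5000, -0.8660); from cell (3,2)
  next x-line at t=1.1200, next y-line at t=0.6813; Δt_x=2.0000, Δt_y=1.1547
    y: enter (3,1) at t=0.6813
    x: enter (2,1) at t=1.1200
    y: enter (2,0) at t=1.8360 ← occupied
  → r_6 = 1.8360
beam 7: φ=135°, α=285°
  dir = (cos 285°, sin 285°) = (0.2588, -0.9659); from cell (3,2)
  next x-line at t=1.7000, next y-line at t=0.6108; Δt_x=3.8637, Δt_y=1.0353
    y: enter (3,1) at t=0.6108
    y: enter (3,0) at t=1.6461 ← occupied
  → r_7 = 1.6461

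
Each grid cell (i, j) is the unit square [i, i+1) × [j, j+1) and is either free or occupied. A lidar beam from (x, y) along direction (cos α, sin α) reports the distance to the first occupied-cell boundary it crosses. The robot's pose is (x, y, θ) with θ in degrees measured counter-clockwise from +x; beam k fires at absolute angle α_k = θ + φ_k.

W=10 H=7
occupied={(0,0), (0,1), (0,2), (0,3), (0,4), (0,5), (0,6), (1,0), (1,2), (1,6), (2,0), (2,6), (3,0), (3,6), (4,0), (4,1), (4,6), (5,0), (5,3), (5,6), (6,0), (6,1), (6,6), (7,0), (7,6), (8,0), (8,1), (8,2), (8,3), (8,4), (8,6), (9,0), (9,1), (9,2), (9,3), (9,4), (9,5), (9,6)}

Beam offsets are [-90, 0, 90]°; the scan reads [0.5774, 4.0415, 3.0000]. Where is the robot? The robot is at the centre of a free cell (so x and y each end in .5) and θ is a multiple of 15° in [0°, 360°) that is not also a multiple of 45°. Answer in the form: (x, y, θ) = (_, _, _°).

Enumerate (i+0.5, j+0.5, θ) over the 32 free cells and 16 admissible headings. For each, cast all 3 beams and compare to the given ranges.
  (7.5, 5.5, 300°): beam 1 = 6.3509 ≠ 0.5774 ✗
  (3.5, 4.5, 75°): beam 1 = 1.9319 ≠ 0.5774 ✗
  (7.5, 5.5, 150°): beam 2 = 1.0000 ≠ 4.0415 ✗
  …
  (1.5, 4.5, 300°): r_1=0.5774, r_2=4.0415, r_3=3.0000 — all match ✓
Only this pose fits every beam.

(x, y, θ) = (1.5, 4.5, 300°)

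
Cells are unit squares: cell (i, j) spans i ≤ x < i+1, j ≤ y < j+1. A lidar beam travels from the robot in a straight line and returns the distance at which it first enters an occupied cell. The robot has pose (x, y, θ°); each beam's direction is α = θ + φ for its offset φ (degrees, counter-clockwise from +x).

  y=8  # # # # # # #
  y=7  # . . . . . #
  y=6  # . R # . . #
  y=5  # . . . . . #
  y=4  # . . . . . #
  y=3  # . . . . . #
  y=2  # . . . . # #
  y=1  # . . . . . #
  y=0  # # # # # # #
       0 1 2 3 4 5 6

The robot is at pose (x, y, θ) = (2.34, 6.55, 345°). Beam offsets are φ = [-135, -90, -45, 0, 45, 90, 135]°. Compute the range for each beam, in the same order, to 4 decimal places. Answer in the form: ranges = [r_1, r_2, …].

ranges = [1.5473, 5.1774, 6.4086, 0.6833, 0.7621, 1.5012, 1.6743]

beam 1: φ=-135°, α=210°
  cosα=-0.8660 sinα=-0.5000 | (2,6) | tMaxX 0.3926 tMaxY 1.1000 | tΔX 1.1547 tΔY 2.0000
    t=0.3926 [x] (1,6)
    t=1.1000 [y] (1,5)
    t=1.5473 [x] (0,5) — stop
  → r_1 = 1.5473
beam 2: φ=-90°, α=255°
  cosα=-0.2588 sinα=-0.9659 | (2,6) | tMaxX 1.3137 tMaxY 0.5694 | tΔX 3.8637 tΔY 1.0353
    t=0.5694 [y] (2,5)
    t=1.3137 [x] (1,5)
    t=1.6047 [y] (1,4)
    t=2.6400 [y] (1,3)
    t=3.6752 [y] (1,2)
    t=4.7105 [y] (1,1)
    t=5.1774 [x] (0,1) — stop
  → r_2 = 5.1774
beam 3: φ=-45°, α=300°
  cosα=0.5000 sinα=-0.8660 | (2,6) | tMaxX 1.3200 tMaxY 0.6351 | tΔX 2.0000 tΔY 1.1547
    t=0.6351 [y] (2,5)
    t=1.3200 [x] (3,5)
    t=1.7898 [y] (3,4)
    t=2.9445 [y] (3,3)
    t=3.3200 [x] (4,3)
    t=4.0992 [y] (4,2)
    t=5.2539 [y] (4,1)
    t=5.3200 [x] (5,1)
    t=6.4086 [y] (5,0) — stop
  → r_3 = 6.4086
beam 4: φ=0°, α=345°
  cosα=0.9659 sinα=-0.2588 | (2,6) | tMaxX 0.6833 tMaxY 2.1250 | tΔX 1.0353 tΔY 3.8637
    t=0.6833 [x] (3,6) — stop
  → r_4 = 0.6833
beam 5: φ=45°, α=30°
  cosα=0.8660 sinα=0.5000 | (2,6) | tMaxX 0.7621 tMaxY 0.9000 | tΔX 1.1547 tΔY 2.0000
    t=0.7621 [x] (3,6) — stop
  → r_5 = 0.7621
beam 6: φ=90°, α=75°
  cosα=0.2588 sinα=0.9659 | (2,6) | tMaxX 2.5500 tMaxY 0.4659 | tΔX 3.8637 tΔY 1.0353
    t=0.4659 [y] (2,7)
    t=1.5012 [y] (2,8) — stop
  → r_6 = 1.5012
beam 7: φ=135°, α=120°
  cosα=-0.5000 sinα=0.8660 | (2,6) | tMaxX 0.6800 tMaxY 0.5196 | tΔX 2.0000 tΔY 1.1547
    t=0.5196 [y] (2,7)
    t=0.6800 [x] (1,7)
    t=1.6743 [y] (1,8) — stop
  → r_7 = 1.6743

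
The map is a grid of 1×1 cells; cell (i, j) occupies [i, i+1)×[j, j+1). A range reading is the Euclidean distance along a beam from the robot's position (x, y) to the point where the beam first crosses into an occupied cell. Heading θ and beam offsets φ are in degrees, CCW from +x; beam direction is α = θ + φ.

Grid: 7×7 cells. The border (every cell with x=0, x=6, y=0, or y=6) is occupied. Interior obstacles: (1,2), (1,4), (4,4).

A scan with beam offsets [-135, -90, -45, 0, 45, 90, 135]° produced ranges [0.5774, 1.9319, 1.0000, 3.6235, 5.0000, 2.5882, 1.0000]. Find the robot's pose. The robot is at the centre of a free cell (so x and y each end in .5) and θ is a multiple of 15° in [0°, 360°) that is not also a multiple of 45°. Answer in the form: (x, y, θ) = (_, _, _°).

(x, y, θ) = (5.5, 3.5, 165°)

The pose lattice has 22·16 = 352 candidates. Test each by forward raycasting.
  (3.5, 3.5, 300°): beam 1 = 1.9319 ≠ 0.5774 ✗
  (5.5, 3.5, 150°): beam 1 = 0.5176 ≠ 0.5774 ✗
  (2.5, 3.5, 105°): beam 1 = 4.0415 ≠ 0.5774 ✗
  (5.5, 4.5, 105°): beam 2 = 0.5176 ≠ 1.9319 ✗
  …
  (5.5, 3.5, 165°): r_1=0.5774, r_2=1.9319, r_3=1.0000, r_4=3.6235, r_5=5.0000, r_6=2.5882, r_7=1.0000 — all match ✓
No second candidate reproduces the full scan.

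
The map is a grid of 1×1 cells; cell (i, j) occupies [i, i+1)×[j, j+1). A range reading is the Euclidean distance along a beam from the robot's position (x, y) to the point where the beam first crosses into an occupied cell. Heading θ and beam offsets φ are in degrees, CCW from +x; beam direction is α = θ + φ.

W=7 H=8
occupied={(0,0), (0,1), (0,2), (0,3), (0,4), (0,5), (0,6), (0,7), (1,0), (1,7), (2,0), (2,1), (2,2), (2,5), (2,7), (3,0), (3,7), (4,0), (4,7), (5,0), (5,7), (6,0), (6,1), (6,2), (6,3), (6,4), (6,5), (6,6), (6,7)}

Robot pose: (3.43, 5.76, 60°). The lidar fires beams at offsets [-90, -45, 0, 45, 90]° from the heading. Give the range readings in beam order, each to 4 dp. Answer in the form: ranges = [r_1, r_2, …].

ranges = [2.9676, 2.6607, 1.4318, 1.2837, 2.4800]

beam 1: φ=-90°, α=330°
  cosα=0.8660 sinα=-0.5000 | (3,5) | tMaxX 0.6582 tMaxY 1.5200 | tΔX 1.1547 tΔY 2.0000
    t=0.6582 [x] (4,5)
    t=1.5200 [y] (4,4)
    t=1.8129 [x] (5,4)
    t=2.9676 [x] (6,4) — stop
  → r_1 = 2.9676
beam 2: φ=-45°, α=15°
  cosα=0.9659 sinα=0.2588 | (3,5) | tMaxX 0.5901 tMaxY 0.9273 | tΔX 1.0353 tΔY 3.8637
    t=0.5901 [x] (4,5)
    t=0.9273 [y] (4,6)
    t=1.6254 [x] (5,6)
    t=2.6607 [x] (6,6) — stop
  → r_2 = 2.6607
beam 3: φ=0°, α=60°
  cosα=0.5000 sinα=0.8660 | (3,5) | tMaxX 1.1400 tMaxY 0.2771 | tΔX 2.0000 tΔY 1.1547
    t=0.2771 [y] (3,6)
    t=1.1400 [x] (4,6)
    t=1.4318 [y] (4,7) — stop
  → r_3 = 1.4318
beam 4: φ=45°, α=105°
  cosα=-0.2588 sinα=0.9659 | (3,5) | tMaxX 1.6614 tMaxY 0.2485 | tΔX 3.8637 tΔY 1.0353
    t=0.2485 [y] (3,6)
    t=1.2837 [y] (3,7) — stop
  → r_4 = 1.2837
beam 5: φ=90°, α=150°
  cosα=-0.8660 sinα=0.5000 | (3,5) | tMaxX 0.4965 tMaxY 0.4800 | tΔX 1.1547 tΔY 2.0000
    t=0.4800 [y] (3,6)
    t=0.4965 [x] (2,6)
    t=1.6512 [x] (1,6)
    t=2.4800 [y] (1,7) — stop
  → r_5 = 2.4800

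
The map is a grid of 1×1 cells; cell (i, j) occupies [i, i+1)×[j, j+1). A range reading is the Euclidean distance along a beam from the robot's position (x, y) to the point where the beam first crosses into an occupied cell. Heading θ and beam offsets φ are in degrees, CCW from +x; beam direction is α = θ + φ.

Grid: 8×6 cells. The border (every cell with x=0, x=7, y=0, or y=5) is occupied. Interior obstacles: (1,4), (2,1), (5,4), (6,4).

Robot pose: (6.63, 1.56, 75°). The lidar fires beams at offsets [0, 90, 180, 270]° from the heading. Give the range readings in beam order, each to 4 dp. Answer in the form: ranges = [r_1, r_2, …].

beam 1: φ=0°, α=75°
  cosα=0.2588 sinα=0.9659 | (6,1) | tMaxX 1.4296 tMaxY 0.4555 | tΔX 3.8637 tΔY 1.0353
    t=0.4555 [y] (6,2)
    t=1.4296 [x] (7,2) — stop
  → r_1 = 1.4296
beam 2: φ=90°, α=165°
  cosα=-0.9659 sinα=0.2588 | (6,1) | tMaxX 0.6522 tMaxY 1.7000 | tΔX 1.0353 tΔY 3.8637
    t=0.6522 [x] (5,1)
    t=1.6875 [x] (4,1)
    t=1.7000 [y] (4,2)
    t=2.7228 [x] (3,2)
    t=3.7581 [x] (2,2)
    t=4.7933 [x] (1,2)
    t=5.5637 [y] (1,3)
    t=5.8286 [x] (0,3) — stop
  → r_2 = 5.8286
beam 3: φ=180°, α=255°
  cosα=-0.2588 sinα=-0.9659 | (6,1) | tMaxX 2.4341 tMaxY 0.5798 | tΔX 3.8637 tΔY 1.0353
    t=0.5798 [y] (6,0) — stop
  → r_3 = 0.5798
beam 4: φ=270°, α=345°
  cosα=0.9659 sinα=-0.2588 | (6,1) | tMaxX 0.3831 tMaxY 2.1637 | tΔX 1.0353 tΔY 3.8637
    t=0.3831 [x] (7,1) — stop
  → r_4 = 0.3831

ranges = [1.4296, 5.8286, 0.5798, 0.3831]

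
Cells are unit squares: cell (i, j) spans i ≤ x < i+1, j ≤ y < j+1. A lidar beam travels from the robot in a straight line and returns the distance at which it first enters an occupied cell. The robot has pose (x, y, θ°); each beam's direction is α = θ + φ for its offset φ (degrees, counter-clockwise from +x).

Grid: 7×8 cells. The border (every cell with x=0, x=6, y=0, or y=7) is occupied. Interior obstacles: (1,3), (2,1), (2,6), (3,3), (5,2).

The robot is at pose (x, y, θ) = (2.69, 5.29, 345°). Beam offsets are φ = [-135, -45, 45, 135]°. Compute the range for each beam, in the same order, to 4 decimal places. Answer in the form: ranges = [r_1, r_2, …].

beam 1: φ=-135°, α=210°
  d=(-0.8660,-0.5000)  start (2,5)  tX=0.7967 tY=0.5800  stride 1/|dx|=1.1547 1/|dy|=2.0000
    cross y-line → (2,4), t=0.5800
    cross x-line → (1,4), t=0.7967
    cross x-line → (0,4), t=1.9514 (wall)
  → r_1 = 1.9514
beam 2: φ=-45°, α=300°
  d=(0.5000,-0.8660)  start (2,5)  tX=0.6200 tY=0.3349  stride 1/|dx|=2.0000 1/|dy|=1.1547
    cross y-line → (2,4), t=0.3349
    cross x-line → (3,4), t=0.6200
    cross y-line → (3,3), t=1.4896 (wall)
  → r_2 = 1.4896
beam 3: φ=45°, α=30°
  d=(0.8660,0.5000)  start (2,5)  tX=0.3580 tY=1.4200  stride 1/|dx|=1.1547 1/|dy|=2.0000
    cross x-line → (3,5), t=0.3580
    cross y-line → (3,6), t=1.4200
    cross x-line → (4,6), t=1.5127
    cross x-line → (5,6), t=2.6674
    cross y-line → (5,7), t=3.4200 (wall)
  → r_3 = 3.4200
beam 4: φ=135°, α=120°
  d=(-0.5000,0.8660)  start (2,5)  tX=1.3800 tY=0.8198  stride 1/|dx|=2.0000 1/|dy|=1.1547
    cross y-line → (2,6), t=0.8198 (wall)
  → r_4 = 0.8198

ranges = [1.9514, 1.4896, 3.4200, 0.8198]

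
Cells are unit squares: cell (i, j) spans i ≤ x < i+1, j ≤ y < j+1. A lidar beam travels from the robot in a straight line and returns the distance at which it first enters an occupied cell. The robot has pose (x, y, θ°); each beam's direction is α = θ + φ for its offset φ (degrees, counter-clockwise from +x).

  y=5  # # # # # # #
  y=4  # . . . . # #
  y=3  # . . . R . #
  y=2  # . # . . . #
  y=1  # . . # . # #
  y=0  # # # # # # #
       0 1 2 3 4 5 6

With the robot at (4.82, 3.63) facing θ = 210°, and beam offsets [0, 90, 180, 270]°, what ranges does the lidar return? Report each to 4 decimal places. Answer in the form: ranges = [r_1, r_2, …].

beam 1: φ=0°, α=210°
  dir = (cos 210°, sin 210°) = (-0.8660, -0.5000); from cell (4,3)
  next x-line at t=0.9469, next y-line at t=1.2600; Δt_x=1.1547, Δt_y=2.0000
    x: enter (3,3) at t=0.9469
    y: enter (3,2) at t=1.2600
    x: enter (2,2) at t=2.1016 ← occupied
  → r_1 = 2.1016
beam 2: φ=90°, α=300°
  dir = (cos 300°, sin 300°) = (0.5000, -0.8660); from cell (4,3)
  next x-line at t=0.3600, next y-line at t=0.7275; Δt_x=2.0000, Δt_y=1.1547
    x: enter (5,3) at t=0.3600
    y: enter (5,2) at t=0.7275
    y: enter (5,1) at t=1.8822 ← occupied
  → r_2 = 1.8822
beam 3: φ=180°, α=30°
  dir = (cos 30°, sin 30°) = (0.8660, 0.5000); from cell (4,3)
  next x-line at t=0.2078, next y-line at t=0.7400; Δt_x=1.1547, Δt_y=2.0000
    x: enter (5,3) at t=0.2078
    y: enter (5,4) at t=0.7400 ← occupied
  → r_3 = 0.7400
beam 4: φ=270°, α=120°
  dir = (cos 120°, sin 120°) = (-0.5000, 0.8660); from cell (4,3)
  next x-line at t=1.6400, next y-line at t=0.4272; Δt_x=2.0000, Δt_y=1.1547
    y: enter (4,4) at t=0.4272
    y: enter (4,5) at t=1.5819 ← occupied
  → r_4 = 1.5819

ranges = [2.1016, 1.8822, 0.7400, 1.5819]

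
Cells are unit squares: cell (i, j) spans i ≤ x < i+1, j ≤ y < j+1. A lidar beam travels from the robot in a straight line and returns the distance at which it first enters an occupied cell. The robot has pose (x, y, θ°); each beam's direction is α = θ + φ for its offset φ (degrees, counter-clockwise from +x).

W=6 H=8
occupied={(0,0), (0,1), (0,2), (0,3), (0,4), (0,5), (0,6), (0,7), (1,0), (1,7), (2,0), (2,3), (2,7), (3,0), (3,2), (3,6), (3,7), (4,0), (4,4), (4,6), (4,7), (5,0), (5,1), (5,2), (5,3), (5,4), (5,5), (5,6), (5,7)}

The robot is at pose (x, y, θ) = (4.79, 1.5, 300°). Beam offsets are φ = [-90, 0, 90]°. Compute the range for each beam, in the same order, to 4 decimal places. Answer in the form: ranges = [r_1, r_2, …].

beam 1: φ=-90°, α=210°
  direction (-0.8660, -0.5000); cell (4,1); t to first gridline: x 0.9122, y 1.0000 (then +1.1547 / +2.0000)
    (3,1) via x @ 0.9122
    (3,0) via y @ 1.0000  # hit
  → r_1 = 1.0000
beam 2: φ=0°, α=300°
  direction (0.5000, -0.8660); cell (4,1); t to first gridline: x 0.4200, y 0.5774 (then +2.0000 / +1.1547)
    (5,1) via x @ 0.4200  # hit
  → r_2 = 0.4200
beam 3: φ=90°, α=30°
  direction (0.8660, 0.5000); cell (4,1); t to first gridline: x 0.2425, y 1.0000 (then +1.1547 / +2.0000)
    (5,1) via x @ 0.2425  # hit
  → r_3 = 0.2425

ranges = [1.0000, 0.4200, 0.2425]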